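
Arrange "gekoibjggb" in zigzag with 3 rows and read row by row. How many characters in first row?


Zigzag "gekoibjggb" into 3 rows:
Placing characters:
  'g' => row 0
  'e' => row 1
  'k' => row 2
  'o' => row 1
  'i' => row 0
  'b' => row 1
  'j' => row 2
  'g' => row 1
  'g' => row 0
  'b' => row 1
Rows:
  Row 0: "gig"
  Row 1: "eobgb"
  Row 2: "kj"
First row length: 3

3


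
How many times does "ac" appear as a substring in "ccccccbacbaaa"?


Searching for "ac" in "ccccccbacbaaa"
Scanning each position:
  Position 0: "cc" => no
  Position 1: "cc" => no
  Position 2: "cc" => no
  Position 3: "cc" => no
  Position 4: "cc" => no
  Position 5: "cb" => no
  Position 6: "ba" => no
  Position 7: "ac" => MATCH
  Position 8: "cb" => no
  Position 9: "ba" => no
  Position 10: "aa" => no
  Position 11: "aa" => no
Total occurrences: 1

1


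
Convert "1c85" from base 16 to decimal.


Input: "1c85" in base 16
Positional expansion:
  Digit '1' (value 1) x 16^3 = 4096
  Digit 'c' (value 12) x 16^2 = 3072
  Digit '8' (value 8) x 16^1 = 128
  Digit '5' (value 5) x 16^0 = 5
Sum = 7301

7301


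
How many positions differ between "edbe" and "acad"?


Comparing "edbe" and "acad" position by position:
  Position 0: 'e' vs 'a' => DIFFER
  Position 1: 'd' vs 'c' => DIFFER
  Position 2: 'b' vs 'a' => DIFFER
  Position 3: 'e' vs 'd' => DIFFER
Positions that differ: 4

4


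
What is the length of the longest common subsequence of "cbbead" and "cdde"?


LCS of "cbbead" and "cdde"
DP table:
           c    d    d    e
      0    0    0    0    0
  c   0    1    1    1    1
  b   0    1    1    1    1
  b   0    1    1    1    1
  e   0    1    1    1    2
  a   0    1    1    1    2
  d   0    1    2    2    2
LCS length = dp[6][4] = 2

2


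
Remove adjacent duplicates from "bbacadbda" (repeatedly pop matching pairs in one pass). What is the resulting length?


Input: bbacadbda
Stack-based adjacent duplicate removal:
  Read 'b': push. Stack: b
  Read 'b': matches stack top 'b' => pop. Stack: (empty)
  Read 'a': push. Stack: a
  Read 'c': push. Stack: ac
  Read 'a': push. Stack: aca
  Read 'd': push. Stack: acad
  Read 'b': push. Stack: acadb
  Read 'd': push. Stack: acadbd
  Read 'a': push. Stack: acadbda
Final stack: "acadbda" (length 7)

7


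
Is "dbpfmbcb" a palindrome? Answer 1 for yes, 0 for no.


Input: dbpfmbcb
Reversed: bcbmfpbd
  Compare pos 0 ('d') with pos 7 ('b'): MISMATCH
  Compare pos 1 ('b') with pos 6 ('c'): MISMATCH
  Compare pos 2 ('p') with pos 5 ('b'): MISMATCH
  Compare pos 3 ('f') with pos 4 ('m'): MISMATCH
Result: not a palindrome

0


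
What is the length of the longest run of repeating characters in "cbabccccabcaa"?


Input: "cbabccccabcaa"
Scanning for longest run:
  Position 1 ('b'): new char, reset run to 1
  Position 2 ('a'): new char, reset run to 1
  Position 3 ('b'): new char, reset run to 1
  Position 4 ('c'): new char, reset run to 1
  Position 5 ('c'): continues run of 'c', length=2
  Position 6 ('c'): continues run of 'c', length=3
  Position 7 ('c'): continues run of 'c', length=4
  Position 8 ('a'): new char, reset run to 1
  Position 9 ('b'): new char, reset run to 1
  Position 10 ('c'): new char, reset run to 1
  Position 11 ('a'): new char, reset run to 1
  Position 12 ('a'): continues run of 'a', length=2
Longest run: 'c' with length 4

4


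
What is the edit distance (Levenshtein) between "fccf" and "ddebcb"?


Computing edit distance: "fccf" -> "ddebcb"
DP table:
           d    d    e    b    c    b
      0    1    2    3    4    5    6
  f   1    1    2    3    4    5    6
  c   2    2    2    3    4    4    5
  c   3    3    3    3    4    4    5
  f   4    4    4    4    4    5    5
Edit distance = dp[4][6] = 5

5


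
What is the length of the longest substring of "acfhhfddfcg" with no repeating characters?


Input: "acfhhfddfcg"
Sliding window (track last position of each char):
  Position 0 ('a'): window [0,0] length 1 -- new best
  Position 1 ('c'): window [0,1] length 2 -- new best
  Position 2 ('f'): window [0,2] length 3 -- new best
  Position 3 ('h'): window [0,3] length 4 -- new best
  Position 4 ('h'): repeat (last at 3), move window start to 4
  Position 4 ('h'): window [4,4] length 1
  Position 5 ('f'): window [4,5] length 2
  Position 6 ('d'): window [4,6] length 3
  Position 7 ('d'): repeat (last at 6), move window start to 7
  Position 7 ('d'): window [7,7] length 1
  Position 8 ('f'): window [7,8] length 2
  Position 9 ('c'): window [7,9] length 3
  Position 10 ('g'): window [7,10] length 4
Longest substring with no repeats: "acfh" with length 4

4


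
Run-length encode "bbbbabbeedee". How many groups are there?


Input: bbbbabbeedee
Scanning for consecutive runs:
  Group 1: 'b' x 4 (positions 0-3)
  Group 2: 'a' x 1 (positions 4-4)
  Group 3: 'b' x 2 (positions 5-6)
  Group 4: 'e' x 2 (positions 7-8)
  Group 5: 'd' x 1 (positions 9-9)
  Group 6: 'e' x 2 (positions 10-11)
Total groups: 6

6


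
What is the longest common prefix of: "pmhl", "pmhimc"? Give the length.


Words: pmhl, pmhimc
  Position 0: all 'p' => match
  Position 1: all 'm' => match
  Position 2: all 'h' => match
  Position 3: ('l', 'i') => mismatch, stop
LCP = "pmh" (length 3)

3


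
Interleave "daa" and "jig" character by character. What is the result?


Interleaving "daa" and "jig":
  Position 0: 'd' from first, 'j' from second => "dj"
  Position 1: 'a' from first, 'i' from second => "ai"
  Position 2: 'a' from first, 'g' from second => "ag"
Result: djaiag

djaiag


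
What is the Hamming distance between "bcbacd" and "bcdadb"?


Comparing "bcbacd" and "bcdadb" position by position:
  Position 0: 'b' vs 'b' => same
  Position 1: 'c' vs 'c' => same
  Position 2: 'b' vs 'd' => differ
  Position 3: 'a' vs 'a' => same
  Position 4: 'c' vs 'd' => differ
  Position 5: 'd' vs 'b' => differ
Total differences (Hamming distance): 3

3


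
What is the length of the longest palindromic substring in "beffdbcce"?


Input: "beffdbcce"
Checking substrings for palindromes:
  [2:4] "ff" (len 2) => palindrome
  [6:8] "cc" (len 2) => palindrome
Longest palindromic substring: "ff" with length 2

2


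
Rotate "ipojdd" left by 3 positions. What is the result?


Input: "ipojdd", rotate left by 3
First 3 characters: "ipo"
Remaining characters: "jdd"
Concatenate remaining + first: "jdd" + "ipo" = "jddipo"

jddipo


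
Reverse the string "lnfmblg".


Input: lnfmblg
Reading characters right to left:
  Position 6: 'g'
  Position 5: 'l'
  Position 4: 'b'
  Position 3: 'm'
  Position 2: 'f'
  Position 1: 'n'
  Position 0: 'l'
Reversed: glbmfnl

glbmfnl


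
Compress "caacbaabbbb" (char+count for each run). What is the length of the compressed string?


Input: caacbaabbbb
Runs:
  'c' x 1 => "c1"
  'a' x 2 => "a2"
  'c' x 1 => "c1"
  'b' x 1 => "b1"
  'a' x 2 => "a2"
  'b' x 4 => "b4"
Compressed: "c1a2c1b1a2b4"
Compressed length: 12

12


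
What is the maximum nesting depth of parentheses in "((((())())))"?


Input: "((((())())))"
Tracking depth:
  Position 0 '(': depth becomes 1
  Position 1 '(': depth becomes 2
  Position 2 '(': depth becomes 3
  Position 3 '(': depth becomes 4
  Position 4 '(': depth becomes 5
  Position 5 ')': depth becomes 4
  Position 6 ')': depth becomes 3
  Position 7 '(': depth becomes 4
  Position 8 ')': depth becomes 3
  Position 9 ')': depth becomes 2
  Position 10 ')': depth becomes 1
  Position 11 ')': depth becomes 0
Maximum depth reached: 5

5


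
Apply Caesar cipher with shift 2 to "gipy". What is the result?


Caesar cipher: shift "gipy" by 2
  'g' (pos 6) + 2 = pos 8 = 'i'
  'i' (pos 8) + 2 = pos 10 = 'k'
  'p' (pos 15) + 2 = pos 17 = 'r'
  'y' (pos 24) + 2 = pos 0 = 'a'
Result: ikra

ikra


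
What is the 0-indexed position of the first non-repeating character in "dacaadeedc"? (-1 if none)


Input: dacaadeedc
Character frequencies:
  'a': 3
  'c': 2
  'd': 3
  'e': 2
Scanning left to right for freq == 1:
  Position 0 ('d'): freq=3, skip
  Position 1 ('a'): freq=3, skip
  Position 2 ('c'): freq=2, skip
  Position 3 ('a'): freq=3, skip
  Position 4 ('a'): freq=3, skip
  Position 5 ('d'): freq=3, skip
  Position 6 ('e'): freq=2, skip
  Position 7 ('e'): freq=2, skip
  Position 8 ('d'): freq=3, skip
  Position 9 ('c'): freq=2, skip
  No unique character found => answer = -1

-1


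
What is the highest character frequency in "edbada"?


Input: edbada
Character counts:
  'a': 2
  'b': 1
  'd': 2
  'e': 1
Maximum frequency: 2

2


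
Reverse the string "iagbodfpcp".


Input: iagbodfpcp
Reading characters right to left:
  Position 9: 'p'
  Position 8: 'c'
  Position 7: 'p'
  Position 6: 'f'
  Position 5: 'd'
  Position 4: 'o'
  Position 3: 'b'
  Position 2: 'g'
  Position 1: 'a'
  Position 0: 'i'
Reversed: pcpfdobgai

pcpfdobgai


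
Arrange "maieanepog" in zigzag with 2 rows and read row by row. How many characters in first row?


Zigzag "maieanepog" into 2 rows:
Placing characters:
  'm' => row 0
  'a' => row 1
  'i' => row 0
  'e' => row 1
  'a' => row 0
  'n' => row 1
  'e' => row 0
  'p' => row 1
  'o' => row 0
  'g' => row 1
Rows:
  Row 0: "miaeo"
  Row 1: "aenpg"
First row length: 5

5


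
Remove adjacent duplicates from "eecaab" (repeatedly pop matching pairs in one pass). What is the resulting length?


Input: eecaab
Stack-based adjacent duplicate removal:
  Read 'e': push. Stack: e
  Read 'e': matches stack top 'e' => pop. Stack: (empty)
  Read 'c': push. Stack: c
  Read 'a': push. Stack: ca
  Read 'a': matches stack top 'a' => pop. Stack: c
  Read 'b': push. Stack: cb
Final stack: "cb" (length 2)

2


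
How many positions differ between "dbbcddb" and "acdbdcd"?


Comparing "dbbcddb" and "acdbdcd" position by position:
  Position 0: 'd' vs 'a' => DIFFER
  Position 1: 'b' vs 'c' => DIFFER
  Position 2: 'b' vs 'd' => DIFFER
  Position 3: 'c' vs 'b' => DIFFER
  Position 4: 'd' vs 'd' => same
  Position 5: 'd' vs 'c' => DIFFER
  Position 6: 'b' vs 'd' => DIFFER
Positions that differ: 6

6


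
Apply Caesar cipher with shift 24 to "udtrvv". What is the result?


Caesar cipher: shift "udtrvv" by 24
  'u' (pos 20) + 24 = pos 18 = 's'
  'd' (pos 3) + 24 = pos 1 = 'b'
  't' (pos 19) + 24 = pos 17 = 'r'
  'r' (pos 17) + 24 = pos 15 = 'p'
  'v' (pos 21) + 24 = pos 19 = 't'
  'v' (pos 21) + 24 = pos 19 = 't'
Result: sbrptt

sbrptt


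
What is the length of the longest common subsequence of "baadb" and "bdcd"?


LCS of "baadb" and "bdcd"
DP table:
           b    d    c    d
      0    0    0    0    0
  b   0    1    1    1    1
  a   0    1    1    1    1
  a   0    1    1    1    1
  d   0    1    2    2    2
  b   0    1    2    2    2
LCS length = dp[5][4] = 2

2


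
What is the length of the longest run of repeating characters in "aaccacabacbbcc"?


Input: "aaccacabacbbcc"
Scanning for longest run:
  Position 1 ('a'): continues run of 'a', length=2
  Position 2 ('c'): new char, reset run to 1
  Position 3 ('c'): continues run of 'c', length=2
  Position 4 ('a'): new char, reset run to 1
  Position 5 ('c'): new char, reset run to 1
  Position 6 ('a'): new char, reset run to 1
  Position 7 ('b'): new char, reset run to 1
  Position 8 ('a'): new char, reset run to 1
  Position 9 ('c'): new char, reset run to 1
  Position 10 ('b'): new char, reset run to 1
  Position 11 ('b'): continues run of 'b', length=2
  Position 12 ('c'): new char, reset run to 1
  Position 13 ('c'): continues run of 'c', length=2
Longest run: 'a' with length 2

2


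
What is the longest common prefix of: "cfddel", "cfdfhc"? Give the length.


Words: cfddel, cfdfhc
  Position 0: all 'c' => match
  Position 1: all 'f' => match
  Position 2: all 'd' => match
  Position 3: ('d', 'f') => mismatch, stop
LCP = "cfd" (length 3)

3


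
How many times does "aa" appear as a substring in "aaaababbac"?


Searching for "aa" in "aaaababbac"
Scanning each position:
  Position 0: "aa" => MATCH
  Position 1: "aa" => MATCH
  Position 2: "aa" => MATCH
  Position 3: "ab" => no
  Position 4: "ba" => no
  Position 5: "ab" => no
  Position 6: "bb" => no
  Position 7: "ba" => no
  Position 8: "ac" => no
Total occurrences: 3

3


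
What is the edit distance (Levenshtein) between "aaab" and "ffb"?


Computing edit distance: "aaab" -> "ffb"
DP table:
           f    f    b
      0    1    2    3
  a   1    1    2    3
  a   2    2    2    3
  a   3    3    3    3
  b   4    4    4    3
Edit distance = dp[4][3] = 3

3


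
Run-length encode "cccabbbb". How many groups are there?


Input: cccabbbb
Scanning for consecutive runs:
  Group 1: 'c' x 3 (positions 0-2)
  Group 2: 'a' x 1 (positions 3-3)
  Group 3: 'b' x 4 (positions 4-7)
Total groups: 3

3


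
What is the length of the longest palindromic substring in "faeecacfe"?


Input: "faeecacfe"
Checking substrings for palindromes:
  [4:7] "cac" (len 3) => palindrome
  [2:4] "ee" (len 2) => palindrome
Longest palindromic substring: "cac" with length 3

3


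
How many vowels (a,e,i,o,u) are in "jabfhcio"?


Input: jabfhcio
Checking each character:
  'j' at position 0: consonant
  'a' at position 1: vowel (running total: 1)
  'b' at position 2: consonant
  'f' at position 3: consonant
  'h' at position 4: consonant
  'c' at position 5: consonant
  'i' at position 6: vowel (running total: 2)
  'o' at position 7: vowel (running total: 3)
Total vowels: 3

3


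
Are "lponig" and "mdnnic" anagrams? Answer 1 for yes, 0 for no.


Strings: "lponig", "mdnnic"
Sorted first:  gilnop
Sorted second: cdimnn
Differ at position 0: 'g' vs 'c' => not anagrams

0


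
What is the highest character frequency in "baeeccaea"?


Input: baeeccaea
Character counts:
  'a': 3
  'b': 1
  'c': 2
  'e': 3
Maximum frequency: 3

3


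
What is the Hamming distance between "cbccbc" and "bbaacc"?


Comparing "cbccbc" and "bbaacc" position by position:
  Position 0: 'c' vs 'b' => differ
  Position 1: 'b' vs 'b' => same
  Position 2: 'c' vs 'a' => differ
  Position 3: 'c' vs 'a' => differ
  Position 4: 'b' vs 'c' => differ
  Position 5: 'c' vs 'c' => same
Total differences (Hamming distance): 4

4


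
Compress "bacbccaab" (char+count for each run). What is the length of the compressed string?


Input: bacbccaab
Runs:
  'b' x 1 => "b1"
  'a' x 1 => "a1"
  'c' x 1 => "c1"
  'b' x 1 => "b1"
  'c' x 2 => "c2"
  'a' x 2 => "a2"
  'b' x 1 => "b1"
Compressed: "b1a1c1b1c2a2b1"
Compressed length: 14

14


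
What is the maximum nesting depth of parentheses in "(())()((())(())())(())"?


Input: "(())()((())(())())(())"
Tracking depth:
  Position 0 '(': depth becomes 1
  Position 1 '(': depth becomes 2
  Position 2 ')': depth becomes 1
  Position 3 ')': depth becomes 0
  Position 4 '(': depth becomes 1
  Position 5 ')': depth becomes 0
  Position 6 '(': depth becomes 1
  Position 7 '(': depth becomes 2
  Position 8 '(': depth becomes 3
  Position 9 ')': depth becomes 2
  Position 10 ')': depth becomes 1
  Position 11 '(': depth becomes 2
  Position 12 '(': depth becomes 3
  Position 13 ')': depth becomes 2
  Position 14 ')': depth becomes 1
  Position 15 '(': depth becomes 2
  Position 16 ')': depth becomes 1
  Position 17 ')': depth becomes 0
  Position 18 '(': depth becomes 1
  Position 19 '(': depth becomes 2
  Position 20 ')': depth becomes 1
  Position 21 ')': depth becomes 0
Maximum depth reached: 3

3


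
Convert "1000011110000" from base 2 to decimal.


Input: "1000011110000" in base 2
Positional expansion:
  Digit '1' (value 1) x 2^12 = 4096
  Digit '0' (value 0) x 2^11 = 0
  Digit '0' (value 0) x 2^10 = 0
  Digit '0' (value 0) x 2^9 = 0
  Digit '0' (value 0) x 2^8 = 0
  Digit '1' (value 1) x 2^7 = 128
  Digit '1' (value 1) x 2^6 = 64
  Digit '1' (value 1) x 2^5 = 32
  Digit '1' (value 1) x 2^4 = 16
  Digit '0' (value 0) x 2^3 = 0
  Digit '0' (value 0) x 2^2 = 0
  Digit '0' (value 0) x 2^1 = 0
  Digit '0' (value 0) x 2^0 = 0
Sum = 4336

4336


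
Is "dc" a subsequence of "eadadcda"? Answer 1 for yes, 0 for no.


Check if "dc" is a subsequence of "eadadcda"
Greedy scan:
  Position 0 ('e'): no match needed
  Position 1 ('a'): no match needed
  Position 2 ('d'): matches sub[0] = 'd'
  Position 3 ('a'): no match needed
  Position 4 ('d'): no match needed
  Position 5 ('c'): matches sub[1] = 'c'
  Position 6 ('d'): no match needed
  Position 7 ('a'): no match needed
All 2 characters matched => is a subsequence

1


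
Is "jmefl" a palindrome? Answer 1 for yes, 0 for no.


Input: jmefl
Reversed: lfemj
  Compare pos 0 ('j') with pos 4 ('l'): MISMATCH
  Compare pos 1 ('m') with pos 3 ('f'): MISMATCH
Result: not a palindrome

0


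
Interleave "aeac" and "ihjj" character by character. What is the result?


Interleaving "aeac" and "ihjj":
  Position 0: 'a' from first, 'i' from second => "ai"
  Position 1: 'e' from first, 'h' from second => "eh"
  Position 2: 'a' from first, 'j' from second => "aj"
  Position 3: 'c' from first, 'j' from second => "cj"
Result: aiehajcj

aiehajcj


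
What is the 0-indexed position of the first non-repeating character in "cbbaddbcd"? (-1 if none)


Input: cbbaddbcd
Character frequencies:
  'a': 1
  'b': 3
  'c': 2
  'd': 3
Scanning left to right for freq == 1:
  Position 0 ('c'): freq=2, skip
  Position 1 ('b'): freq=3, skip
  Position 2 ('b'): freq=3, skip
  Position 3 ('a'): unique! => answer = 3

3


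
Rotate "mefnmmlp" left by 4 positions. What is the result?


Input: "mefnmmlp", rotate left by 4
First 4 characters: "mefn"
Remaining characters: "mmlp"
Concatenate remaining + first: "mmlp" + "mefn" = "mmlpmefn"

mmlpmefn


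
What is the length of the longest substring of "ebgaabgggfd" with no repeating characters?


Input: "ebgaabgggfd"
Sliding window (track last position of each char):
  Position 0 ('e'): window [0,0] length 1 -- new best
  Position 1 ('b'): window [0,1] length 2 -- new best
  Position 2 ('g'): window [0,2] length 3 -- new best
  Position 3 ('a'): window [0,3] length 4 -- new best
  Position 4 ('a'): repeat (last at 3), move window start to 4
  Position 4 ('a'): window [4,4] length 1
  Position 5 ('b'): window [4,5] length 2
  Position 6 ('g'): window [4,6] length 3
  Position 7 ('g'): repeat (last at 6), move window start to 7
  Position 7 ('g'): window [7,7] length 1
  Position 8 ('g'): repeat (last at 7), move window start to 8
  Position 8 ('g'): window [8,8] length 1
  Position 9 ('f'): window [8,9] length 2
  Position 10 ('d'): window [8,10] length 3
Longest substring with no repeats: "ebga" with length 4

4


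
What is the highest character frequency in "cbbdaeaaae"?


Input: cbbdaeaaae
Character counts:
  'a': 4
  'b': 2
  'c': 1
  'd': 1
  'e': 2
Maximum frequency: 4

4


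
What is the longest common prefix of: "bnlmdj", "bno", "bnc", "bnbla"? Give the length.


Words: bnlmdj, bno, bnc, bnbla
  Position 0: all 'b' => match
  Position 1: all 'n' => match
  Position 2: ('l', 'o', 'c', 'b') => mismatch, stop
LCP = "bn" (length 2)

2


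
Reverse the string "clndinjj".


Input: clndinjj
Reading characters right to left:
  Position 7: 'j'
  Position 6: 'j'
  Position 5: 'n'
  Position 4: 'i'
  Position 3: 'd'
  Position 2: 'n'
  Position 1: 'l'
  Position 0: 'c'
Reversed: jjnidnlc

jjnidnlc


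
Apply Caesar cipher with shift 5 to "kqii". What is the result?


Caesar cipher: shift "kqii" by 5
  'k' (pos 10) + 5 = pos 15 = 'p'
  'q' (pos 16) + 5 = pos 21 = 'v'
  'i' (pos 8) + 5 = pos 13 = 'n'
  'i' (pos 8) + 5 = pos 13 = 'n'
Result: pvnn

pvnn


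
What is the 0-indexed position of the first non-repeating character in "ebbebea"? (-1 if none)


Input: ebbebea
Character frequencies:
  'a': 1
  'b': 3
  'e': 3
Scanning left to right for freq == 1:
  Position 0 ('e'): freq=3, skip
  Position 1 ('b'): freq=3, skip
  Position 2 ('b'): freq=3, skip
  Position 3 ('e'): freq=3, skip
  Position 4 ('b'): freq=3, skip
  Position 5 ('e'): freq=3, skip
  Position 6 ('a'): unique! => answer = 6

6


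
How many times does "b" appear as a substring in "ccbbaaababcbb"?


Searching for "b" in "ccbbaaababcbb"
Scanning each position:
  Position 0: "c" => no
  Position 1: "c" => no
  Position 2: "b" => MATCH
  Position 3: "b" => MATCH
  Position 4: "a" => no
  Position 5: "a" => no
  Position 6: "a" => no
  Position 7: "b" => MATCH
  Position 8: "a" => no
  Position 9: "b" => MATCH
  Position 10: "c" => no
  Position 11: "b" => MATCH
  Position 12: "b" => MATCH
Total occurrences: 6

6


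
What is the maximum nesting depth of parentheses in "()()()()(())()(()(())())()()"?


Input: "()()()()(())()(()(())())()()"
Tracking depth:
  Position 0 '(': depth becomes 1
  Position 1 ')': depth becomes 0
  Position 2 '(': depth becomes 1
  Position 3 ')': depth becomes 0
  Position 4 '(': depth becomes 1
  Position 5 ')': depth becomes 0
  Position 6 '(': depth becomes 1
  Position 7 ')': depth becomes 0
  Position 8 '(': depth becomes 1
  Position 9 '(': depth becomes 2
  Position 10 ')': depth becomes 1
  Position 11 ')': depth becomes 0
  Position 12 '(': depth becomes 1
  Position 13 ')': depth becomes 0
  Position 14 '(': depth becomes 1
  Position 15 '(': depth becomes 2
  Position 16 ')': depth becomes 1
  Position 17 '(': depth becomes 2
  Position 18 '(': depth becomes 3
  Position 19 ')': depth becomes 2
  Position 20 ')': depth becomes 1
  Position 21 '(': depth becomes 2
  Position 22 ')': depth becomes 1
  Position 23 ')': depth becomes 0
  Position 24 '(': depth becomes 1
  Position 25 ')': depth becomes 0
  Position 26 '(': depth becomes 1
  Position 27 ')': depth becomes 0
Maximum depth reached: 3

3


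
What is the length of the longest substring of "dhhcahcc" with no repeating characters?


Input: "dhhcahcc"
Sliding window (track last position of each char):
  Position 0 ('d'): window [0,0] length 1 -- new best
  Position 1 ('h'): window [0,1] length 2 -- new best
  Position 2 ('h'): repeat (last at 1), move window start to 2
  Position 2 ('h'): window [2,2] length 1
  Position 3 ('c'): window [2,3] length 2
  Position 4 ('a'): window [2,4] length 3 -- new best
  Position 5 ('h'): repeat (last at 2), move window start to 3
  Position 5 ('h'): window [3,5] length 3
  Position 6 ('c'): repeat (last at 3), move window start to 4
  Position 6 ('c'): window [4,6] length 3
  Position 7 ('c'): repeat (last at 6), move window start to 7
  Position 7 ('c'): window [7,7] length 1
Longest substring with no repeats: "hca" with length 3

3


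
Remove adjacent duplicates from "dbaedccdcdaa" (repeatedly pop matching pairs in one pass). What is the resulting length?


Input: dbaedccdcdaa
Stack-based adjacent duplicate removal:
  Read 'd': push. Stack: d
  Read 'b': push. Stack: db
  Read 'a': push. Stack: dba
  Read 'e': push. Stack: dbae
  Read 'd': push. Stack: dbaed
  Read 'c': push. Stack: dbaedc
  Read 'c': matches stack top 'c' => pop. Stack: dbaed
  Read 'd': matches stack top 'd' => pop. Stack: dbae
  Read 'c': push. Stack: dbaec
  Read 'd': push. Stack: dbaecd
  Read 'a': push. Stack: dbaecda
  Read 'a': matches stack top 'a' => pop. Stack: dbaecd
Final stack: "dbaecd" (length 6)

6


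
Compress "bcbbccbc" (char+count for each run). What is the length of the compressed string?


Input: bcbbccbc
Runs:
  'b' x 1 => "b1"
  'c' x 1 => "c1"
  'b' x 2 => "b2"
  'c' x 2 => "c2"
  'b' x 1 => "b1"
  'c' x 1 => "c1"
Compressed: "b1c1b2c2b1c1"
Compressed length: 12

12


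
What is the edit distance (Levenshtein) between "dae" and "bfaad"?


Computing edit distance: "dae" -> "bfaad"
DP table:
           b    f    a    a    d
      0    1    2    3    4    5
  d   1    1    2    3    4    4
  a   2    2    2    2    3    4
  e   3    3    3    3    3    4
Edit distance = dp[3][5] = 4

4


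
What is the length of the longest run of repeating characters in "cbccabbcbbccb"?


Input: "cbccabbcbbccb"
Scanning for longest run:
  Position 1 ('b'): new char, reset run to 1
  Position 2 ('c'): new char, reset run to 1
  Position 3 ('c'): continues run of 'c', length=2
  Position 4 ('a'): new char, reset run to 1
  Position 5 ('b'): new char, reset run to 1
  Position 6 ('b'): continues run of 'b', length=2
  Position 7 ('c'): new char, reset run to 1
  Position 8 ('b'): new char, reset run to 1
  Position 9 ('b'): continues run of 'b', length=2
  Position 10 ('c'): new char, reset run to 1
  Position 11 ('c'): continues run of 'c', length=2
  Position 12 ('b'): new char, reset run to 1
Longest run: 'c' with length 2

2


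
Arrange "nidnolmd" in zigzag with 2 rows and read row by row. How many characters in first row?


Zigzag "nidnolmd" into 2 rows:
Placing characters:
  'n' => row 0
  'i' => row 1
  'd' => row 0
  'n' => row 1
  'o' => row 0
  'l' => row 1
  'm' => row 0
  'd' => row 1
Rows:
  Row 0: "ndom"
  Row 1: "inld"
First row length: 4

4


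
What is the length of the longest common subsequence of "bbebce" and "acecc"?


LCS of "bbebce" and "acecc"
DP table:
           a    c    e    c    c
      0    0    0    0    0    0
  b   0    0    0    0    0    0
  b   0    0    0    0    0    0
  e   0    0    0    1    1    1
  b   0    0    0    1    1    1
  c   0    0    1    1    2    2
  e   0    0    1    2    2    2
LCS length = dp[6][5] = 2

2


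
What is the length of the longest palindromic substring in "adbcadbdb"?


Input: "adbcadbdb"
Checking substrings for palindromes:
  [5:8] "dbd" (len 3) => palindrome
  [6:9] "bdb" (len 3) => palindrome
Longest palindromic substring: "dbd" with length 3

3


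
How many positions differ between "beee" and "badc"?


Comparing "beee" and "badc" position by position:
  Position 0: 'b' vs 'b' => same
  Position 1: 'e' vs 'a' => DIFFER
  Position 2: 'e' vs 'd' => DIFFER
  Position 3: 'e' vs 'c' => DIFFER
Positions that differ: 3

3


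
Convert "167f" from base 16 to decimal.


Input: "167f" in base 16
Positional expansion:
  Digit '1' (value 1) x 16^3 = 4096
  Digit '6' (value 6) x 16^2 = 1536
  Digit '7' (value 7) x 16^1 = 112
  Digit 'f' (value 15) x 16^0 = 15
Sum = 5759

5759


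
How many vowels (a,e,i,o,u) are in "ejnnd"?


Input: ejnnd
Checking each character:
  'e' at position 0: vowel (running total: 1)
  'j' at position 1: consonant
  'n' at position 2: consonant
  'n' at position 3: consonant
  'd' at position 4: consonant
Total vowels: 1

1


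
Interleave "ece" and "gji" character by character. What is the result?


Interleaving "ece" and "gji":
  Position 0: 'e' from first, 'g' from second => "eg"
  Position 1: 'c' from first, 'j' from second => "cj"
  Position 2: 'e' from first, 'i' from second => "ei"
Result: egcjei

egcjei


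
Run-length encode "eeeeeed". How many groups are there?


Input: eeeeeed
Scanning for consecutive runs:
  Group 1: 'e' x 6 (positions 0-5)
  Group 2: 'd' x 1 (positions 6-6)
Total groups: 2

2


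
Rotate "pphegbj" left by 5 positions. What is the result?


Input: "pphegbj", rotate left by 5
First 5 characters: "ppheg"
Remaining characters: "bj"
Concatenate remaining + first: "bj" + "ppheg" = "bjppheg"

bjppheg


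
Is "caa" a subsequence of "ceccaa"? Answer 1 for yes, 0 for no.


Check if "caa" is a subsequence of "ceccaa"
Greedy scan:
  Position 0 ('c'): matches sub[0] = 'c'
  Position 1 ('e'): no match needed
  Position 2 ('c'): no match needed
  Position 3 ('c'): no match needed
  Position 4 ('a'): matches sub[1] = 'a'
  Position 5 ('a'): matches sub[2] = 'a'
All 3 characters matched => is a subsequence

1


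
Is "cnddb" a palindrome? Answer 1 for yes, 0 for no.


Input: cnddb
Reversed: bddnc
  Compare pos 0 ('c') with pos 4 ('b'): MISMATCH
  Compare pos 1 ('n') with pos 3 ('d'): MISMATCH
Result: not a palindrome

0


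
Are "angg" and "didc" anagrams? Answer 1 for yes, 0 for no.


Strings: "angg", "didc"
Sorted first:  aggn
Sorted second: cddi
Differ at position 0: 'a' vs 'c' => not anagrams

0


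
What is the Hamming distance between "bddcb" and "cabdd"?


Comparing "bddcb" and "cabdd" position by position:
  Position 0: 'b' vs 'c' => differ
  Position 1: 'd' vs 'a' => differ
  Position 2: 'd' vs 'b' => differ
  Position 3: 'c' vs 'd' => differ
  Position 4: 'b' vs 'd' => differ
Total differences (Hamming distance): 5

5


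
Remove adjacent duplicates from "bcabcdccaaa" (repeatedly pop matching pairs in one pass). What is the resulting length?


Input: bcabcdccaaa
Stack-based adjacent duplicate removal:
  Read 'b': push. Stack: b
  Read 'c': push. Stack: bc
  Read 'a': push. Stack: bca
  Read 'b': push. Stack: bcab
  Read 'c': push. Stack: bcabc
  Read 'd': push. Stack: bcabcd
  Read 'c': push. Stack: bcabcdc
  Read 'c': matches stack top 'c' => pop. Stack: bcabcd
  Read 'a': push. Stack: bcabcda
  Read 'a': matches stack top 'a' => pop. Stack: bcabcd
  Read 'a': push. Stack: bcabcda
Final stack: "bcabcda" (length 7)

7


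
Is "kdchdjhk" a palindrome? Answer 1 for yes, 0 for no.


Input: kdchdjhk
Reversed: khjdhcdk
  Compare pos 0 ('k') with pos 7 ('k'): match
  Compare pos 1 ('d') with pos 6 ('h'): MISMATCH
  Compare pos 2 ('c') with pos 5 ('j'): MISMATCH
  Compare pos 3 ('h') with pos 4 ('d'): MISMATCH
Result: not a palindrome

0


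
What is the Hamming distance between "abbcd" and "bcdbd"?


Comparing "abbcd" and "bcdbd" position by position:
  Position 0: 'a' vs 'b' => differ
  Position 1: 'b' vs 'c' => differ
  Position 2: 'b' vs 'd' => differ
  Position 3: 'c' vs 'b' => differ
  Position 4: 'd' vs 'd' => same
Total differences (Hamming distance): 4

4


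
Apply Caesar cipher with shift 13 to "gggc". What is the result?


Caesar cipher: shift "gggc" by 13
  'g' (pos 6) + 13 = pos 19 = 't'
  'g' (pos 6) + 13 = pos 19 = 't'
  'g' (pos 6) + 13 = pos 19 = 't'
  'c' (pos 2) + 13 = pos 15 = 'p'
Result: tttp

tttp


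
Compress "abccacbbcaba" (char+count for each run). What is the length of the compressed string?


Input: abccacbbcaba
Runs:
  'a' x 1 => "a1"
  'b' x 1 => "b1"
  'c' x 2 => "c2"
  'a' x 1 => "a1"
  'c' x 1 => "c1"
  'b' x 2 => "b2"
  'c' x 1 => "c1"
  'a' x 1 => "a1"
  'b' x 1 => "b1"
  'a' x 1 => "a1"
Compressed: "a1b1c2a1c1b2c1a1b1a1"
Compressed length: 20

20


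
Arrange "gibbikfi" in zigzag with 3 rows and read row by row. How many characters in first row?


Zigzag "gibbikfi" into 3 rows:
Placing characters:
  'g' => row 0
  'i' => row 1
  'b' => row 2
  'b' => row 1
  'i' => row 0
  'k' => row 1
  'f' => row 2
  'i' => row 1
Rows:
  Row 0: "gi"
  Row 1: "ibki"
  Row 2: "bf"
First row length: 2

2


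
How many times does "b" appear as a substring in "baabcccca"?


Searching for "b" in "baabcccca"
Scanning each position:
  Position 0: "b" => MATCH
  Position 1: "a" => no
  Position 2: "a" => no
  Position 3: "b" => MATCH
  Position 4: "c" => no
  Position 5: "c" => no
  Position 6: "c" => no
  Position 7: "c" => no
  Position 8: "a" => no
Total occurrences: 2

2


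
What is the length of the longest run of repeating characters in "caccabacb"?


Input: "caccabacb"
Scanning for longest run:
  Position 1 ('a'): new char, reset run to 1
  Position 2 ('c'): new char, reset run to 1
  Position 3 ('c'): continues run of 'c', length=2
  Position 4 ('a'): new char, reset run to 1
  Position 5 ('b'): new char, reset run to 1
  Position 6 ('a'): new char, reset run to 1
  Position 7 ('c'): new char, reset run to 1
  Position 8 ('b'): new char, reset run to 1
Longest run: 'c' with length 2

2


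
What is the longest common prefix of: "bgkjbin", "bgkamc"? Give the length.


Words: bgkjbin, bgkamc
  Position 0: all 'b' => match
  Position 1: all 'g' => match
  Position 2: all 'k' => match
  Position 3: ('j', 'a') => mismatch, stop
LCP = "bgk" (length 3)

3


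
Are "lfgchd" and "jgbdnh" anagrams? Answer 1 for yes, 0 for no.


Strings: "lfgchd", "jgbdnh"
Sorted first:  cdfghl
Sorted second: bdghjn
Differ at position 0: 'c' vs 'b' => not anagrams

0


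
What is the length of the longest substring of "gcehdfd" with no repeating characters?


Input: "gcehdfd"
Sliding window (track last position of each char):
  Position 0 ('g'): window [0,0] length 1 -- new best
  Position 1 ('c'): window [0,1] length 2 -- new best
  Position 2 ('e'): window [0,2] length 3 -- new best
  Position 3 ('h'): window [0,3] length 4 -- new best
  Position 4 ('d'): window [0,4] length 5 -- new best
  Position 5 ('f'): window [0,5] length 6 -- new best
  Position 6 ('d'): repeat (last at 4), move window start to 5
  Position 6 ('d'): window [5,6] length 2
Longest substring with no repeats: "gcehdf" with length 6

6


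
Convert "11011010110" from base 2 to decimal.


Input: "11011010110" in base 2
Positional expansion:
  Digit '1' (value 1) x 2^10 = 1024
  Digit '1' (value 1) x 2^9 = 512
  Digit '0' (value 0) x 2^8 = 0
  Digit '1' (value 1) x 2^7 = 128
  Digit '1' (value 1) x 2^6 = 64
  Digit '0' (value 0) x 2^5 = 0
  Digit '1' (value 1) x 2^4 = 16
  Digit '0' (value 0) x 2^3 = 0
  Digit '1' (value 1) x 2^2 = 4
  Digit '1' (value 1) x 2^1 = 2
  Digit '0' (value 0) x 2^0 = 0
Sum = 1750

1750


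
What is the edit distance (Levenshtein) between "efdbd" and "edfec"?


Computing edit distance: "efdbd" -> "edfec"
DP table:
           e    d    f    e    c
      0    1    2    3    4    5
  e   1    0    1    2    3    4
  f   2    1    1    1    2    3
  d   3    2    1    2    2    3
  b   4    3    2    2    3    3
  d   5    4    3    3    3    4
Edit distance = dp[5][5] = 4

4


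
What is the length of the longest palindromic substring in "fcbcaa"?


Input: "fcbcaa"
Checking substrings for palindromes:
  [1:4] "cbc" (len 3) => palindrome
  [4:6] "aa" (len 2) => palindrome
Longest palindromic substring: "cbc" with length 3

3


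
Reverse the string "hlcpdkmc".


Input: hlcpdkmc
Reading characters right to left:
  Position 7: 'c'
  Position 6: 'm'
  Position 5: 'k'
  Position 4: 'd'
  Position 3: 'p'
  Position 2: 'c'
  Position 1: 'l'
  Position 0: 'h'
Reversed: cmkdpclh

cmkdpclh


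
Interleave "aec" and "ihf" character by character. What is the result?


Interleaving "aec" and "ihf":
  Position 0: 'a' from first, 'i' from second => "ai"
  Position 1: 'e' from first, 'h' from second => "eh"
  Position 2: 'c' from first, 'f' from second => "cf"
Result: aiehcf

aiehcf


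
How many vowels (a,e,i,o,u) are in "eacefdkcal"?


Input: eacefdkcal
Checking each character:
  'e' at position 0: vowel (running total: 1)
  'a' at position 1: vowel (running total: 2)
  'c' at position 2: consonant
  'e' at position 3: vowel (running total: 3)
  'f' at position 4: consonant
  'd' at position 5: consonant
  'k' at position 6: consonant
  'c' at position 7: consonant
  'a' at position 8: vowel (running total: 4)
  'l' at position 9: consonant
Total vowels: 4

4


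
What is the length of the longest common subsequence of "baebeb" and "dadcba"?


LCS of "baebeb" and "dadcba"
DP table:
           d    a    d    c    b    a
      0    0    0    0    0    0    0
  b   0    0    0    0    0    1    1
  a   0    0    1    1    1    1    2
  e   0    0    1    1    1    1    2
  b   0    0    1    1    1    2    2
  e   0    0    1    1    1    2    2
  b   0    0    1    1    1    2    2
LCS length = dp[6][6] = 2

2


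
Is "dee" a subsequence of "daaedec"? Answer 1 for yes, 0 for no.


Check if "dee" is a subsequence of "daaedec"
Greedy scan:
  Position 0 ('d'): matches sub[0] = 'd'
  Position 1 ('a'): no match needed
  Position 2 ('a'): no match needed
  Position 3 ('e'): matches sub[1] = 'e'
  Position 4 ('d'): no match needed
  Position 5 ('e'): matches sub[2] = 'e'
  Position 6 ('c'): no match needed
All 3 characters matched => is a subsequence

1


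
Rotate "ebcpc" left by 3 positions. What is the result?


Input: "ebcpc", rotate left by 3
First 3 characters: "ebc"
Remaining characters: "pc"
Concatenate remaining + first: "pc" + "ebc" = "pcebc"

pcebc


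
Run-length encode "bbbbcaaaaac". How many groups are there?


Input: bbbbcaaaaac
Scanning for consecutive runs:
  Group 1: 'b' x 4 (positions 0-3)
  Group 2: 'c' x 1 (positions 4-4)
  Group 3: 'a' x 5 (positions 5-9)
  Group 4: 'c' x 1 (positions 10-10)
Total groups: 4

4


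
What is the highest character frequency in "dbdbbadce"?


Input: dbdbbadce
Character counts:
  'a': 1
  'b': 3
  'c': 1
  'd': 3
  'e': 1
Maximum frequency: 3

3


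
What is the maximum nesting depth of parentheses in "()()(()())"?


Input: "()()(()())"
Tracking depth:
  Position 0 '(': depth becomes 1
  Position 1 ')': depth becomes 0
  Position 2 '(': depth becomes 1
  Position 3 ')': depth becomes 0
  Position 4 '(': depth becomes 1
  Position 5 '(': depth becomes 2
  Position 6 ')': depth becomes 1
  Position 7 '(': depth becomes 2
  Position 8 ')': depth becomes 1
  Position 9 ')': depth becomes 0
Maximum depth reached: 2

2


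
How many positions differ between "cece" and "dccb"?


Comparing "cece" and "dccb" position by position:
  Position 0: 'c' vs 'd' => DIFFER
  Position 1: 'e' vs 'c' => DIFFER
  Position 2: 'c' vs 'c' => same
  Position 3: 'e' vs 'b' => DIFFER
Positions that differ: 3

3


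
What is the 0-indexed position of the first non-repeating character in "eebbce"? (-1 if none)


Input: eebbce
Character frequencies:
  'b': 2
  'c': 1
  'e': 3
Scanning left to right for freq == 1:
  Position 0 ('e'): freq=3, skip
  Position 1 ('e'): freq=3, skip
  Position 2 ('b'): freq=2, skip
  Position 3 ('b'): freq=2, skip
  Position 4 ('c'): unique! => answer = 4

4


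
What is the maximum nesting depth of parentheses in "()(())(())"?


Input: "()(())(())"
Tracking depth:
  Position 0 '(': depth becomes 1
  Position 1 ')': depth becomes 0
  Position 2 '(': depth becomes 1
  Position 3 '(': depth becomes 2
  Position 4 ')': depth becomes 1
  Position 5 ')': depth becomes 0
  Position 6 '(': depth becomes 1
  Position 7 '(': depth becomes 2
  Position 8 ')': depth becomes 1
  Position 9 ')': depth becomes 0
Maximum depth reached: 2

2


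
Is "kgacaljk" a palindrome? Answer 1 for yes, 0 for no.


Input: kgacaljk
Reversed: kjlacagk
  Compare pos 0 ('k') with pos 7 ('k'): match
  Compare pos 1 ('g') with pos 6 ('j'): MISMATCH
  Compare pos 2 ('a') with pos 5 ('l'): MISMATCH
  Compare pos 3 ('c') with pos 4 ('a'): MISMATCH
Result: not a palindrome

0


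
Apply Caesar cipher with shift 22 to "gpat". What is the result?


Caesar cipher: shift "gpat" by 22
  'g' (pos 6) + 22 = pos 2 = 'c'
  'p' (pos 15) + 22 = pos 11 = 'l'
  'a' (pos 0) + 22 = pos 22 = 'w'
  't' (pos 19) + 22 = pos 15 = 'p'
Result: clwp

clwp


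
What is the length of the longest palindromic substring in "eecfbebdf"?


Input: "eecfbebdf"
Checking substrings for palindromes:
  [4:7] "beb" (len 3) => palindrome
  [0:2] "ee" (len 2) => palindrome
Longest palindromic substring: "beb" with length 3

3


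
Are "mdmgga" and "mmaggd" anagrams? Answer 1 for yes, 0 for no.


Strings: "mdmgga", "mmaggd"
Sorted first:  adggmm
Sorted second: adggmm
Sorted forms match => anagrams

1


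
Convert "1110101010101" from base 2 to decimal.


Input: "1110101010101" in base 2
Positional expansion:
  Digit '1' (value 1) x 2^12 = 4096
  Digit '1' (value 1) x 2^11 = 2048
  Digit '1' (value 1) x 2^10 = 1024
  Digit '0' (value 0) x 2^9 = 0
  Digit '1' (value 1) x 2^8 = 256
  Digit '0' (value 0) x 2^7 = 0
  Digit '1' (value 1) x 2^6 = 64
  Digit '0' (value 0) x 2^5 = 0
  Digit '1' (value 1) x 2^4 = 16
  Digit '0' (value 0) x 2^3 = 0
  Digit '1' (value 1) x 2^2 = 4
  Digit '0' (value 0) x 2^1 = 0
  Digit '1' (value 1) x 2^0 = 1
Sum = 7509

7509


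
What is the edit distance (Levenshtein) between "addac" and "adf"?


Computing edit distance: "addac" -> "adf"
DP table:
           a    d    f
      0    1    2    3
  a   1    0    1    2
  d   2    1    0    1
  d   3    2    1    1
  a   4    3    2    2
  c   5    4    3    3
Edit distance = dp[5][3] = 3

3


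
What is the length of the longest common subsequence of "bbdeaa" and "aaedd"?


LCS of "bbdeaa" and "aaedd"
DP table:
           a    a    e    d    d
      0    0    0    0    0    0
  b   0    0    0    0    0    0
  b   0    0    0    0    0    0
  d   0    0    0    0    1    1
  e   0    0    0    1    1    1
  a   0    1    1    1    1    1
  a   0    1    2    2    2    2
LCS length = dp[6][5] = 2

2
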